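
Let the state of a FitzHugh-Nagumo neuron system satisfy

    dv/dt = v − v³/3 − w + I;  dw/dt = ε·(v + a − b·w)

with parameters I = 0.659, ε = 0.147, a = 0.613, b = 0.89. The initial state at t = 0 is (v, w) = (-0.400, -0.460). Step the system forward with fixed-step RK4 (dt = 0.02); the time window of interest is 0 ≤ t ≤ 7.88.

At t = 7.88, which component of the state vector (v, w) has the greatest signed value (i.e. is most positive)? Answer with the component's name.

t=0.000: state=(-0.400, -0.460)
step 1 (dt=0.02): k1=(0.740, 0.091), k2=(0.746, 0.092), k3=(0.746, 0.092), k4=(0.751, 0.093); state += dt/6·(k1+2k2+2k3+k4)
t=0.020: state=(-0.385, -0.458)
t=0.040: state=(-0.370, -0.456)
t=0.060: state=(-0.355, -0.454)
continuing one RK4 step at a time; state shown every 25 steps (Δt=0.5):
t=0.500: state=(0.054, -0.400)
t=1.000: state=(0.733, -0.305)
t=1.500: state=(1.480, -0.162)
t=2.000: state=(1.861, 0.014)
t=2.500: state=(1.931, 0.192)
t=3.000: state=(1.902, 0.361)
t=3.500: state=(1.849, 0.515)
t=4.000: state=(1.790, 0.655)
t=4.500: state=(1.731, 0.783)
t=5.000: state=(1.670, 0.898)
t=5.500: state=(1.609, 1.001)
t=6.000: state=(1.548, 1.094)
t=6.500: state=(1.486, 1.176)
t=7.000: state=(1.423, 1.248)
t=7.500: state=(1.359, 1.312)
t=7.880: state=(1.309, 1.354)
compare at T: v=1.309, w=1.354

largest component: w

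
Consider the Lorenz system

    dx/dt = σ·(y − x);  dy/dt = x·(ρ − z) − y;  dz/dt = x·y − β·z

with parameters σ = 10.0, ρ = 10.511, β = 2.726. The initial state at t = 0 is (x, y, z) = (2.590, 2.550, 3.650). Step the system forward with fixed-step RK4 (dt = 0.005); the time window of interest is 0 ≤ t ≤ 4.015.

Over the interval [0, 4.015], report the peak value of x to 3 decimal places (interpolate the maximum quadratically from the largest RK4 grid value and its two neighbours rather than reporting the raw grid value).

t=0.000: state=(2.590, 2.550, 3.650)
step 1 (dt=0.005): k1=(-0.400, 15.220, -3.345), k2=(-0.010, 15.197, -3.227), k3=(-0.020, 15.203, -3.225), k4=(0.361, 15.185, -3.105); state += dt/6·(k1+2k2+2k3+k4)
t=0.005: state=(2.590, 2.626, 3.634)
t=0.010: state=(2.594, 2.702, 3.619)
t=0.015: state=(2.601, 2.778, 3.605)
continuing one RK4 step at a time; state shown every 40 steps (Δt=0.2):
t=0.200: state=(4.473, 6.094, 4.467)
t=0.400: state=(7.671, 8.510, 10.423)
t=0.600: state=(5.999, 4.086, 13.176)
t=0.800: state=(3.168, 2.490, 9.567)
t=1.000: state=(2.983, 3.359, 6.817)
t=1.200: state=(4.435, 5.459, 6.492)
t=1.400: state=(6.438, 7.102, 9.466)
t=1.600: state=(6.093, 5.188, 11.815)
t=1.800: state=(4.268, 3.636, 10.107)
t=2.000: state=(3.864, 4.051, 8.117)
t=2.200: state=(4.770, 5.409, 7.863)
t=2.400: state=(5.901, 6.222, 9.595)
t=2.600: state=(5.677, 5.197, 10.828)
t=2.800: state=(4.660, 4.278, 9.907)
t=3.000: state=(4.408, 4.530, 8.708)
t=3.200: state=(4.979, 5.360, 8.641)
t=3.400: state=(5.581, 5.716, 9.664)
t=3.600: state=(5.396, 5.123, 10.258)
t=3.800: state=(4.834, 4.627, 9.707)
t=4.000: state=(4.718, 4.806, 9.031)
t=4.015: state=(4.733, 4.840, 9.004)
largest grid value and its neighbours: x(0.440)=7.86646, x(0.445)=7.87001, x(0.450)=7.86872
parabola through these three points peaks at t≈0.446 with x≈7.87014

max x = 7.870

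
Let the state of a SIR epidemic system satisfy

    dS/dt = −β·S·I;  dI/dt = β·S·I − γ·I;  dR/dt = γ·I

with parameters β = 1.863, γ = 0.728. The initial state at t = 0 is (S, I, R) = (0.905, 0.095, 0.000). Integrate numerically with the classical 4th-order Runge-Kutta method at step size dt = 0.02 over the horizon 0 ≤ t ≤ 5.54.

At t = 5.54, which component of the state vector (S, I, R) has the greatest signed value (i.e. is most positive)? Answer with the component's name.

largest component: R

t=0.000: state=(0.905, 0.095, 0.000)
step 1 (dt=0.02): k1=(-0.160, 0.091, 0.069), k2=(-0.161, 0.092, 0.070), k3=(-0.161, 0.092, 0.070), k4=(-0.163, 0.092, 0.070); state += dt/6·(k1+2k2+2k3+k4)
t=0.020: state=(0.902, 0.097, 0.001)
t=0.040: state=(0.898, 0.099, 0.003)
t=0.060: state=(0.895, 0.101, 0.004)
continuing one RK4 step at a time; state shown every 10 steps (Δt=0.2):
t=0.200: state=(0.870, 0.114, 0.015)
t=0.400: state=(0.831, 0.136, 0.033)
t=0.600: state=(0.787, 0.159, 0.055)
t=0.800: state=(0.738, 0.182, 0.080)
t=1.000: state=(0.687, 0.205, 0.108)
t=1.200: state=(0.634, 0.227, 0.139)
t=1.400: state=(0.580, 0.246, 0.174)
t=1.600: state=(0.528, 0.262, 0.211)
t=1.800: state=(0.478, 0.273, 0.250)
t=2.000: state=(0.431, 0.279, 0.290)
t=2.200: state=(0.388, 0.281, 0.331)
t=2.400: state=(0.350, 0.279, 0.372)
t=2.600: state=(0.315, 0.273, 0.412)
t=2.800: state=(0.285, 0.264, 0.451)
t=3.000: state=(0.259, 0.252, 0.489)
t=3.200: state=(0.237, 0.239, 0.524)
t=3.400: state=(0.217, 0.225, 0.558)
t=3.600: state=(0.200, 0.210, 0.590)
t=3.800: state=(0.186, 0.195, 0.619)
t=4.000: state=(0.173, 0.180, 0.647)
t=4.200: state=(0.162, 0.166, 0.672)
t=4.400: state=(0.153, 0.152, 0.695)
t=4.600: state=(0.145, 0.139, 0.716)
t=4.800: state=(0.138, 0.127, 0.736)
t=5.000: state=(0.132, 0.115, 0.753)
t=5.200: state=(0.126, 0.104, 0.769)
t=5.400: state=(0.122, 0.095, 0.784)
t=5.540: state=(0.119, 0.088, 0.793)
compare at T: S=0.119, I=0.088, R=0.793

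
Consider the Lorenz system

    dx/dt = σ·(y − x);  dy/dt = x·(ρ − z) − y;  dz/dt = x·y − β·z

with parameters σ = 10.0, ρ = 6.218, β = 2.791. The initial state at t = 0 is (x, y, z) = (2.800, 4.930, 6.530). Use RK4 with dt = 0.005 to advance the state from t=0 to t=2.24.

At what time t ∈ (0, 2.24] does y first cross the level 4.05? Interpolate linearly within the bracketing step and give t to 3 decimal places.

t = 0.173

t=0.000: state=(2.800, 4.930, 6.530)
step 1 (dt=0.005): k1=(21.300, -5.804, -4.421), k2=(20.622, -5.774, -4.169), k3=(20.640, -5.776, -4.179), k4=(19.979, -5.746, -3.938); state += dt/6·(k1+2k2+2k3+k4)
t=0.005: state=(2.903, 4.901, 6.509)
t=0.010: state=(3.000, 4.873, 6.491)
t=0.015: state=(3.091, 4.844, 6.474)
continuing one RK4 step at a time; state shown every 20 steps (Δt=0.1):
t=0.100: state=(3.946, 4.396, 6.368)
t=0.170: state=(4.077, 4.063, 6.322)
next step: t=0.175: state=(4.076, 4.040, 6.317) — y has crossed 4.05
linear interpolation between t=0.170 (4.06277) and t=0.175 (4.04044) → t≈0.173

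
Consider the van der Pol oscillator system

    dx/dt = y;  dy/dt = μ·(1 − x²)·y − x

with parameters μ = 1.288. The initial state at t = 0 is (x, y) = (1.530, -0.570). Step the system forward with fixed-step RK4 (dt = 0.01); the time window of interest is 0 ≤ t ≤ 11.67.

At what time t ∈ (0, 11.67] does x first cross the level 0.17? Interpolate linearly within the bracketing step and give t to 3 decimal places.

t=0.000: state=(1.530, -0.570)
step 1 (dt=0.01): k1=(-0.570, -0.546), k2=(-0.573, -0.544), k3=(-0.573, -0.544), k4=(-0.575, -0.543); state += dt/6·(k1+2k2+2k3+k4)
t=0.010: state=(1.524, -0.575)
t=0.020: state=(1.518, -0.581)
t=0.030: state=(1.513, -0.586)
continuing one RK4 step at a time; state shown every 50 steps (Δt=0.5):
t=0.500: state=(1.175, -0.868)
t=1.000: state=(0.616, -1.452)
t=1.250: state=(0.188, -2.009)
next step: t=1.260: state=(0.168, -2.036) — x has crossed 0.17
linear interpolation between t=1.250 (0.18800) and t=1.260 (0.16778) → t≈1.259

t = 1.259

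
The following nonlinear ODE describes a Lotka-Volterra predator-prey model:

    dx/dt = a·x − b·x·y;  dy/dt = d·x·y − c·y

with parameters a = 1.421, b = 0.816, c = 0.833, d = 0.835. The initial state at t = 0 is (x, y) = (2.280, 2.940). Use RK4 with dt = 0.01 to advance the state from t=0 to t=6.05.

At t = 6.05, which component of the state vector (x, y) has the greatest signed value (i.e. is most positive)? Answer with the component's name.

largest component: x

t=0.000: state=(2.280, 2.940)
step 1 (dt=0.01): k1=(-2.230, 3.148), k2=(-2.248, 3.137), k3=(-2.248, 3.137), k4=(-2.266, 3.126); state += dt/6·(k1+2k2+2k3+k4)
t=0.010: state=(2.258, 2.971)
t=0.020: state=(2.235, 3.003)
t=0.030: state=(2.212, 3.033)
continuing one RK4 step at a time; state shown every 20 steps (Δt=0.2):
t=0.200: state=(1.787, 3.499)
t=0.400: state=(1.301, 3.829)
t=0.600: state=(0.917, 3.895)
t=0.800: state=(0.652, 3.753)
t=1.000: state=(0.479, 3.488)
t=1.200: state=(0.370, 3.167)
t=1.400: state=(0.301, 2.834)
t=1.600: state=(0.259, 2.513)
t=1.800: state=(0.234, 2.216)
t=2.000: state=(0.221, 1.949)
t=2.200: state=(0.218, 1.711)
t=2.400: state=(0.223, 1.503)
t=2.600: state=(0.235, 1.321)
t=2.800: state=(0.255, 1.165)
t=3.000: state=(0.284, 1.032)
t=3.200: state=(0.322, 0.919)
t=3.400: state=(0.371, 0.824)
t=3.600: state=(0.433, 0.746)
t=3.800: state=(0.513, 0.683)
t=4.000: state=(0.612, 0.635)
t=4.200: state=(0.735, 0.601)
t=4.400: state=(0.887, 0.582)
t=4.600: state=(1.072, 0.580)
t=4.800: state=(1.294, 0.598)
t=5.000: state=(1.555, 0.642)
t=5.200: state=(1.849, 0.722)
t=5.400: state=(2.162, 0.854)
t=5.600: state=(2.460, 1.065)
t=5.800: state=(2.681, 1.387)
t=6.000: state=(2.740, 1.851)
t=6.050: state=(2.720, 1.990)
compare at T: x=2.720, y=1.990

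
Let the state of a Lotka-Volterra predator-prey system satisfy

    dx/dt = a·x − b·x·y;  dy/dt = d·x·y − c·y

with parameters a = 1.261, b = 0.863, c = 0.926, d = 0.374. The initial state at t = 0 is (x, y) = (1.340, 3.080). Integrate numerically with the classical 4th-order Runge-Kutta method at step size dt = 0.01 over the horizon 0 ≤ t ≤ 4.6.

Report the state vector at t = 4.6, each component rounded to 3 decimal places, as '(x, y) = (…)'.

(x, y) = (5.654, 0.818)

t=0.000: state=(1.340, 3.080)
step 1 (dt=0.01): k1=(-1.872, -1.309), k2=(-1.851, -1.316), k3=(-1.852, -1.316), k4=(-1.831, -1.324); state += dt/6·(k1+2k2+2k3+k4)
t=0.010: state=(1.321, 3.067)
t=0.020: state=(1.303, 3.054)
t=0.030: state=(1.286, 3.040)
continuing one RK4 step at a time; state shown every 20 steps (Δt=0.2):
t=0.200: state=(1.038, 2.795)
t=0.400: state=(0.846, 2.491)
t=0.600: state=(0.727, 2.194)
t=0.800: state=(0.656, 1.920)
t=1.000: state=(0.620, 1.673)
t=1.200: state=(0.609, 1.455)
t=1.400: state=(0.620, 1.266)
t=1.600: state=(0.651, 1.103)
t=1.800: state=(0.701, 0.964)
t=2.000: state=(0.772, 0.846)
t=2.200: state=(0.866, 0.747)
t=2.400: state=(0.986, 0.665)
t=2.600: state=(1.138, 0.599)
t=2.800: state=(1.327, 0.545)
t=3.000: state=(1.560, 0.505)
t=3.200: state=(1.845, 0.476)
t=3.400: state=(2.191, 0.460)
t=3.600: state=(2.605, 0.457)
t=3.800: state=(3.096, 0.470)
t=4.000: state=(3.664, 0.502)
t=4.200: state=(4.304, 0.562)
t=4.400: state=(4.987, 0.661)
t=4.600: state=(5.654, 0.818)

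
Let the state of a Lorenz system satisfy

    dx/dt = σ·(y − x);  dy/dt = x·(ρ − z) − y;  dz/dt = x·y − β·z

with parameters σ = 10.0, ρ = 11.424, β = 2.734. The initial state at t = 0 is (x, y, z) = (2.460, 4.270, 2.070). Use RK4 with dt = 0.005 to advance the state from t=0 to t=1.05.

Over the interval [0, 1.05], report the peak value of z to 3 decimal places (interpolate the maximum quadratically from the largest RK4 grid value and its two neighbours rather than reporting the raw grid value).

max z = 16.150

t=0.000: state=(2.460, 4.270, 2.070)
step 1 (dt=0.005): k1=(18.100, 18.741, 4.845), k2=(18.116, 19.087, 5.122), k3=(18.124, 19.085, 5.123), k4=(18.148, 19.428, 5.405); state += dt/6·(k1+2k2+2k3+k4)
t=0.005: state=(2.551, 4.365, 2.096)
t=0.010: state=(2.642, 4.464, 2.124)
t=0.015: state=(2.733, 4.566, 2.156)
continuing one RK4 step at a time; state shown every 10 steps (Δt=0.05):
t=0.050: state=(3.396, 5.370, 2.468)
t=0.100: state=(4.459, 6.747, 3.269)
t=0.150: state=(5.682, 8.267, 4.642)
t=0.200: state=(7.004, 9.645, 6.729)
t=0.250: state=(8.235, 10.409, 9.489)
t=0.300: state=(9.059, 10.068, 12.482)
t=0.350: state=(9.160, 8.518, 14.904)
t=0.400: state=(8.442, 6.297, 16.070)
t=0.450: state=(7.138, 4.210, 15.921)
t=0.500: state=(5.650, 2.742, 14.909)
t=0.550: state=(4.313, 1.923, 13.534)
t=0.600: state=(3.285, 1.568, 12.107)
t=0.650: state=(2.586, 1.488, 10.765)
t=0.700: state=(2.166, 1.561, 9.556)
t=0.750: state=(1.960, 1.725, 8.491)
t=0.800: state=(1.916, 1.961, 7.572)
t=0.850: state=(1.997, 2.269, 6.797)
t=0.900: state=(2.185, 2.663, 6.169)
t=0.950: state=(2.474, 3.157, 5.697)
t=1.000: state=(2.869, 3.769, 5.401)
t=1.050: state=(3.377, 4.510, 5.316)
largest grid value and its neighbours: z(0.415)=16.14834, z(0.420)=16.14913, z(0.425)=16.13795
parabola through these three points peaks at t≈0.418 with z≈16.15026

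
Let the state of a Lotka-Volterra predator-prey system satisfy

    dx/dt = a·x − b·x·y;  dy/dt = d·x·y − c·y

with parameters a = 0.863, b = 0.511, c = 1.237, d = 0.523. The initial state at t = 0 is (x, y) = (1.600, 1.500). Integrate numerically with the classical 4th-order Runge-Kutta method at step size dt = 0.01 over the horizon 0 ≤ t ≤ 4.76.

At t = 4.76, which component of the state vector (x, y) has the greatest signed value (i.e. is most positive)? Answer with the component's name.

largest component: y

t=0.000: state=(1.600, 1.500)
step 1 (dt=0.01): k1=(0.154, -0.600), k2=(0.157, -0.598), k3=(0.157, -0.598), k4=(0.159, -0.597); state += dt/6·(k1+2k2+2k3+k4)
t=0.010: state=(1.602, 1.494)
t=0.020: state=(1.603, 1.488)
t=0.030: state=(1.605, 1.482)
continuing one RK4 step at a time; state shown every 20 steps (Δt=0.2):
t=0.200: state=(1.641, 1.387)
t=0.400: state=(1.701, 1.290)
t=0.600: state=(1.779, 1.208)
t=0.800: state=(1.875, 1.142)
t=1.000: state=(1.989, 1.091)
t=1.200: state=(2.118, 1.056)
t=1.400: state=(2.262, 1.037)
t=1.600: state=(2.419, 1.034)
t=1.800: state=(2.585, 1.049)
t=2.000: state=(2.755, 1.083)
t=2.200: state=(2.923, 1.138)
t=2.400: state=(3.081, 1.216)
t=2.600: state=(3.217, 1.321)
t=2.800: state=(3.319, 1.452)
t=3.000: state=(3.374, 1.609)
t=3.200: state=(3.371, 1.789)
t=3.400: state=(3.304, 1.982)
t=3.600: state=(3.175, 2.173)
t=3.800: state=(2.995, 2.343)
t=4.000: state=(2.781, 2.476)
t=4.200: state=(2.554, 2.555)
t=4.400: state=(2.334, 2.576)
t=4.600: state=(2.135, 2.541)
t=4.760: state=(1.996, 2.477)
compare at T: x=1.996, y=2.477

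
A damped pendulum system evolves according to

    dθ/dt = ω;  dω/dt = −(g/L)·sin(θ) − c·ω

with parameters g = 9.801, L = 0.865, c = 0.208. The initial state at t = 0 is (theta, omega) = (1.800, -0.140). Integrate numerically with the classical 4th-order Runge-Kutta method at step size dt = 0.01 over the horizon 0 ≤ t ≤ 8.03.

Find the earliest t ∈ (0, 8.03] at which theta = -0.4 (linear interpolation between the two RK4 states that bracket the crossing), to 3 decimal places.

t=0.000: state=(1.800, -0.140)
step 1 (dt=0.01): k1=(-0.140, -11.005), k2=(-0.195, -10.996), k3=(-0.195, -10.996), k4=(-0.250, -10.987); state += dt/6·(k1+2k2+2k3+k4)
t=0.010: state=(1.798, -0.250)
t=0.020: state=(1.795, -0.360)
t=0.030: state=(1.791, -0.469)
continuing one RK4 step at a time; state shown every 50 steps (Δt=0.5):
t=0.500: state=(0.419, -4.884)
t=0.660: state=(-0.372, -4.758)
next step: t=0.670: state=(-0.419, -4.705) — theta has crossed -0.4
linear interpolation between t=0.660 (-0.37158) and t=0.670 (-0.41890) → t≈0.666

t = 0.666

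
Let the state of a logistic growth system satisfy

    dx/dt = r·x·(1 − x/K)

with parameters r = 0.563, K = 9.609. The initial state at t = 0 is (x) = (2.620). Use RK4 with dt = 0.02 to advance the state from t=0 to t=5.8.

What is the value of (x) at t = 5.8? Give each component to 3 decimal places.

t=0.000: state=(2.620)
step 1 (dt=0.02): k1=(1.073), k2=(1.076), k3=(1.076), k4=(1.078); state += dt/6·(k1+2k2+2k3+k4)
t=0.020: state=(2.642)
t=0.040: state=(2.663)
t=0.060: state=(2.685)
continuing one RK4 step at a time; state shown every 10 steps (Δt=0.2):
t=0.200: state=(2.840)
t=0.400: state=(3.070)
t=0.600: state=(3.310)
t=0.800: state=(3.559)
t=1.000: state=(3.814)
t=1.200: state=(4.076)
t=1.400: state=(4.342)
t=1.600: state=(4.612)
t=1.800: state=(4.882)
t=2.000: state=(5.152)
t=2.200: state=(5.420)
t=2.400: state=(5.683)
t=2.600: state=(5.942)
t=2.800: state=(6.194)
t=3.000: state=(6.437)
t=3.200: state=(6.672)
t=3.400: state=(6.896)
t=3.600: state=(7.110)
t=3.800: state=(7.313)
t=4.000: state=(7.504)
t=4.200: state=(7.683)
t=4.400: state=(7.850)
t=4.600: state=(8.006)
t=4.800: state=(8.151)
t=5.000: state=(8.285)
t=5.200: state=(8.408)
t=5.400: state=(8.522)
t=5.600: state=(8.626)
t=5.800: state=(8.721)

(x) = (8.721)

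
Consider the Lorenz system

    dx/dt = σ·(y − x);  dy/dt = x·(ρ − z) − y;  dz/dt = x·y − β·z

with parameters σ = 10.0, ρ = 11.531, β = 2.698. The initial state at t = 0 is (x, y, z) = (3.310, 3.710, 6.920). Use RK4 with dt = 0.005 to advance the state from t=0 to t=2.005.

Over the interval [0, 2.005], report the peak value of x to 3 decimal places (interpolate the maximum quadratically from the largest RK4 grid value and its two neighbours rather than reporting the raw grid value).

max x = 7.262

t=0.000: state=(3.310, 3.710, 6.920)
step 1 (dt=0.005): k1=(4.000, 11.552, -6.390), k2=(4.189, 11.623, -6.214), k3=(4.186, 11.623, -6.213), k4=(4.372, 11.694, -6.035); state += dt/6·(k1+2k2+2k3+k4)
t=0.005: state=(3.331, 3.768, 6.889)
t=0.010: state=(3.354, 3.827, 6.860)
t=0.015: state=(3.378, 3.887, 6.832)
continuing one RK4 step at a time; state shown every 20 steps (Δt=0.1):
t=0.100: state=(4.028, 5.016, 6.682)
t=0.200: state=(5.205, 6.522, 7.462)
t=0.300: state=(6.498, 7.650, 9.419)
t=0.400: state=(7.243, 7.463, 11.885)
t=0.500: state=(6.859, 5.931, 13.290)
t=0.600: state=(5.657, 4.344, 12.934)
t=0.700: state=(4.493, 3.556, 11.580)
t=0.800: state=(3.847, 3.492, 10.093)
t=0.900: state=(3.753, 3.900, 8.915)
t=1.000: state=(4.105, 4.643, 8.268)
t=1.100: state=(4.789, 5.593, 8.314)
t=1.200: state=(5.637, 6.475, 9.139)
t=1.300: state=(6.337, 6.830, 10.534)
t=1.400: state=(6.517, 6.361, 11.823)
t=1.500: state=(6.069, 5.389, 12.284)
t=1.600: state=(5.313, 4.557, 11.834)
t=1.700: state=(4.674, 4.187, 10.915)
t=1.800: state=(4.373, 4.258, 9.982)
t=1.900: state=(4.431, 4.650, 9.325)
t=2.000: state=(4.779, 5.237, 9.113)
t=2.005: state=(4.802, 5.268, 9.116)
largest grid value and its neighbours: x(0.415)=7.26170, x(0.420)=7.26185, x(0.425)=7.25887
parabola through these three points peaks at t≈0.418 with x≈7.26217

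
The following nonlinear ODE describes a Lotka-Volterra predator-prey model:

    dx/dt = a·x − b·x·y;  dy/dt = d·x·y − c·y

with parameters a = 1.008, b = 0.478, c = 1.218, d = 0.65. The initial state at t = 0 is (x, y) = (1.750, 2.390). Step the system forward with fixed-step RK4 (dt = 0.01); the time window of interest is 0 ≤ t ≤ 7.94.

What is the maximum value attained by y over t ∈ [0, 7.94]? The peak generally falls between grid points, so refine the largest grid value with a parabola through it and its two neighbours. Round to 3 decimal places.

t=0.000: state=(1.750, 2.390)
step 1 (dt=0.01): k1=(-0.235, -0.192), k2=(-0.234, -0.194), k3=(-0.234, -0.194), k4=(-0.233, -0.196); state += dt/6·(k1+2k2+2k3+k4)
t=0.010: state=(1.748, 2.388)
t=0.020: state=(1.745, 2.386)
t=0.030: state=(1.743, 2.384)
continuing one RK4 step at a time; state shown every 50 steps (Δt=0.5):
t=0.500: state=(1.660, 2.259)
t=1.000: state=(1.633, 2.094)
t=1.500: state=(1.669, 1.945)
t=2.000: state=(1.759, 1.845)
t=2.500: state=(1.884, 1.812)
t=3.000: state=(2.014, 1.858)
t=3.500: state=(2.111, 1.979)
t=4.000: state=(2.135, 2.151)
t=4.500: state=(2.070, 2.322)
t=5.000: state=(1.939, 2.425)
t=5.500: state=(1.795, 2.419)
t=6.000: state=(1.686, 2.313)
t=6.500: state=(1.635, 2.154)
t=7.000: state=(1.650, 1.995)
t=7.500: state=(1.722, 1.874)
t=7.940: state=(1.821, 1.818)
largest grid value and its neighbours: y(5.210)=2.43616, y(5.220)=2.43619, y(5.230)=2.43617
parabola through these three points peaks at t≈5.221 with y≈2.43619

max y = 2.436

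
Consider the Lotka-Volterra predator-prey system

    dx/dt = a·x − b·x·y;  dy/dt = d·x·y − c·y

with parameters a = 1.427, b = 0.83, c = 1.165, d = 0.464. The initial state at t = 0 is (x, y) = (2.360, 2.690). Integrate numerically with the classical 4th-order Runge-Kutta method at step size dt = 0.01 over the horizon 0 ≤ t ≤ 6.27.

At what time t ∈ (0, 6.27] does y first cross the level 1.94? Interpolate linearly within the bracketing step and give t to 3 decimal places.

t = 0.937

t=0.000: state=(2.360, 2.690)
step 1 (dt=0.01): k1=(-1.901, -0.188), k2=(-1.892, -0.200), k3=(-1.892, -0.200), k4=(-1.882, -0.212); state += dt/6·(k1+2k2+2k3+k4)
t=0.010: state=(2.341, 2.688)
t=0.020: state=(2.322, 2.686)
t=0.030: state=(2.304, 2.683)
continuing one RK4 step at a time; state shown every 25 steps (Δt=0.25):
t=0.250: state=(1.948, 2.578)
t=0.500: state=(1.663, 2.372)
t=0.750: state=(1.490, 2.127)
t=0.930: state=(1.421, 1.947)
next step: t=0.940: state=(1.418, 1.937) — y has crossed 1.94
linear interpolation between t=0.930 (1.94668) and t=0.940 (1.93684) → t≈0.937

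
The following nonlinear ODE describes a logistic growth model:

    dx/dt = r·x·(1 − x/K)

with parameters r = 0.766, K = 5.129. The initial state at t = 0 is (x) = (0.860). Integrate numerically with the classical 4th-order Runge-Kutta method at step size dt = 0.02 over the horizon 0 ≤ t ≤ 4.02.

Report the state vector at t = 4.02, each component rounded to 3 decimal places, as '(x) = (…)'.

(x) = (4.176)

t=0.000: state=(0.860)
step 1 (dt=0.02): k1=(0.548), k2=(0.551), k3=(0.551), k4=(0.554); state += dt/6·(k1+2k2+2k3+k4)
t=0.020: state=(0.871)
t=0.040: state=(0.882)
t=0.060: state=(0.893)
continuing one RK4 step at a time; state shown every 10 steps (Δt=0.2):
t=0.200: state=(0.975)
t=0.400: state=(1.102)
t=0.600: state=(1.240)
t=0.800: state=(1.390)
t=1.000: state=(1.551)
t=1.200: state=(1.721)
t=1.400: state=(1.901)
t=1.600: state=(2.087)
t=1.800: state=(2.279)
t=2.000: state=(2.475)
t=2.200: state=(2.671)
t=2.400: state=(2.866)
t=2.600: state=(3.058)
t=2.800: state=(3.244)
t=3.000: state=(3.422)
t=3.200: state=(3.592)
t=3.400: state=(3.752)
t=3.600: state=(3.901)
t=3.800: state=(4.038)
t=4.000: state=(4.164)
t=4.020: state=(4.176)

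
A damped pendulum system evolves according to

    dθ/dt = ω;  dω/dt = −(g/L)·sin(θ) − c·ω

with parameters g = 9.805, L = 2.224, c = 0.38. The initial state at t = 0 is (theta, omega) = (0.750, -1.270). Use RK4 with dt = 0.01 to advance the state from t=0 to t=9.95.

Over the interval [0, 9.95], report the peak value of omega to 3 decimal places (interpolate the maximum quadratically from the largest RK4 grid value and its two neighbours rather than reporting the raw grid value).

t=0.000: state=(0.750, -1.270)
step 1 (dt=0.01): k1=(-1.270, -2.523), k2=(-1.283, -2.497), k3=(-1.282, -2.497), k4=(-1.295, -2.471); state += dt/6·(k1+2k2+2k3+k4)
t=0.010: state=(0.737, -1.295)
t=0.020: state=(0.724, -1.319)
t=0.030: state=(0.711, -1.343)
continuing one RK4 step at a time; state shown every 50 steps (Δt=0.5):
t=0.500: state=(-0.070, -1.711)
t=1.000: state=(-0.686, -0.581)
t=1.500: state=(-0.609, 0.820)
t=2.000: state=(-0.020, 1.311)
t=2.500: state=(0.484, 0.550)
t=3.000: state=(0.474, -0.552)
t=3.500: state=(0.046, -0.991)
t=4.000: state=(-0.349, -0.461)
t=4.500: state=(-0.362, 0.384)
t=5.000: state=(-0.048, 0.745)
t=5.500: state=(0.255, 0.368)
t=6.000: state=(0.275, -0.275)
t=6.500: state=(0.043, -0.560)
t=7.000: state=(-0.188, -0.287)
t=7.500: state=(-0.208, 0.199)
t=8.000: state=(-0.035, 0.421)
t=8.500: state=(0.140, 0.220)
t=9.000: state=(0.157, -0.146)
t=9.500: state=(0.028, -0.316)
t=9.950: state=(-0.095, -0.194)
largest grid value and its neighbours: omega(1.920)=1.32578, omega(1.930)=1.32600, omega(1.940)=1.32563
parabola through these three points peaks at t≈1.929 with omega≈1.32600

max omega = 1.326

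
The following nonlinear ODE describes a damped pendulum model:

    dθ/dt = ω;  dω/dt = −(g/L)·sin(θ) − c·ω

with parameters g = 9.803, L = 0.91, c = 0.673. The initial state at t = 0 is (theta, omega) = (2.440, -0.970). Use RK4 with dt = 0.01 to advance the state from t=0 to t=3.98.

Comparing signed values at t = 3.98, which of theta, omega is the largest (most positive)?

t=0.000: state=(2.440, -0.970)
step 1 (dt=0.01): k1=(-0.970, -6.300), k2=(-1.002, -6.319), k3=(-1.002, -6.320), k4=(-1.033, -6.340); state += dt/6·(k1+2k2+2k3+k4)
t=0.010: state=(2.430, -1.033)
t=0.020: state=(2.419, -1.097)
t=0.030: state=(2.408, -1.161)
continuing one RK4 step at a time; state shown every 20 steps (Δt=0.2):
t=0.200: state=(2.113, -2.350)
t=0.400: state=(1.482, -3.976)
t=0.600: state=(0.551, -5.137)
t=0.800: state=(-0.451, -4.544)
t=1.000: state=(-1.167, -2.487)
t=1.200: state=(-1.435, -0.216)
t=1.400: state=(-1.272, 1.789)
t=1.600: state=(-0.752, 3.273)
t=1.800: state=(-0.039, 3.617)
t=2.000: state=(0.599, 2.567)
t=2.200: state=(0.940, 0.800)
t=2.400: state=(0.921, -0.951)
t=2.600: state=(0.591, -2.233)
t=2.800: state=(0.088, -2.618)
t=3.000: state=(-0.385, -1.960)
t=3.200: state=(-0.654, -0.673)
t=3.400: state=(-0.651, 0.671)
t=3.600: state=(-0.411, 1.628)
t=3.800: state=(-0.047, 1.879)
t=3.980: state=(0.261, 1.453)
compare at T: theta=0.261, omega=1.453

largest component: omega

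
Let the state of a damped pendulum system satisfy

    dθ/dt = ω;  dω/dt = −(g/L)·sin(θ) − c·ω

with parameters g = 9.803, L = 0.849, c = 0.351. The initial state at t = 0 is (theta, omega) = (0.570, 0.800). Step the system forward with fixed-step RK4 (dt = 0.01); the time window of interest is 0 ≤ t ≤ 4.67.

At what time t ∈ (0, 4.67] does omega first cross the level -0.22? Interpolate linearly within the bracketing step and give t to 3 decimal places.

t = 0.153

t=0.000: state=(0.570, 0.800)
step 1 (dt=0.01): k1=(0.800, -6.512), k2=(0.767, -6.539), k3=(0.767, -6.537), k4=(0.735, -6.563); state += dt/6·(k1+2k2+2k3+k4)
t=0.010: state=(0.578, 0.735)
t=0.020: state=(0.585, 0.669)
t=0.030: state=(0.591, 0.602)
t=0.150: state=(0.615, -0.201)
next step: t=0.160: state=(0.613, -0.267) — omega has crossed -0.22
linear interpolation between t=0.150 (-0.20094) and t=0.160 (-0.26664) → t≈0.153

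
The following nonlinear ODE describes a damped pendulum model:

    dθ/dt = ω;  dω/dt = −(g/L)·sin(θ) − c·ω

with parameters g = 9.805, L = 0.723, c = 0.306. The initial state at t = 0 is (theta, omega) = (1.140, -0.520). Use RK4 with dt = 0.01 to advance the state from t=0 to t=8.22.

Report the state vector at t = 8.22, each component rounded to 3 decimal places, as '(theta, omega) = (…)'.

t=0.000: state=(1.140, -0.520)
step 1 (dt=0.01): k1=(-0.520, -12.163), k2=(-0.581, -12.130), k3=(-0.581, -12.128), k4=(-0.641, -12.093); state += dt/6·(k1+2k2+2k3+k4)
t=0.010: state=(1.134, -0.641)
t=0.020: state=(1.127, -0.762)
t=0.030: state=(1.119, -0.882)
continuing one RK4 step at a time; state shown every 50 steps (Δt=0.5):
t=0.500: state=(-0.236, -3.563)
t=1.000: state=(-0.908, 1.332)
t=1.500: state=(0.468, 2.624)
t=2.000: state=(0.624, -2.014)
t=2.500: state=(-0.612, -1.527)
t=3.000: state=(-0.306, 2.337)
t=3.500: state=(0.638, 0.419)
t=4.000: state=(0.003, -2.193)
t=4.500: state=(-0.546, 0.532)
t=5.000: state=(0.232, 1.646)
t=5.500: state=(0.367, -1.175)
t=6.000: state=(-0.360, -0.883)
t=6.500: state=(-0.152, 1.416)
t=7.000: state=(0.377, 0.114)
t=7.500: state=(-0.045, -1.271)
t=8.000: state=(-0.302, 0.491)
t=8.220: state=(-0.118, 1.088)

(theta, omega) = (-0.118, 1.088)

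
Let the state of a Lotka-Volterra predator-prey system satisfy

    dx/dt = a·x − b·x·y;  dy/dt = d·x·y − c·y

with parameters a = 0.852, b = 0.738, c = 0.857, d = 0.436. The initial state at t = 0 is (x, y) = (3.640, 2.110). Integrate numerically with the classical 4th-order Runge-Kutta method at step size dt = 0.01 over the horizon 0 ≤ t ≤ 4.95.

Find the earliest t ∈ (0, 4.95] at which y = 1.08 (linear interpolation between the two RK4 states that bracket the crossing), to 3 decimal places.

t=0.000: state=(3.640, 2.110)
step 1 (dt=0.01): k1=(-2.567, 1.540), k2=(-2.578, 1.534), k3=(-2.578, 1.534), k4=(-2.590, 1.528); state += dt/6·(k1+2k2+2k3+k4)
t=0.010: state=(3.614, 2.125)
t=0.020: state=(3.588, 2.141)
t=0.030: state=(3.562, 2.156)
continuing one RK4 step at a time; state shown every 20 steps (Δt=0.2):
t=0.200: state=(3.095, 2.385)
t=0.400: state=(2.543, 2.569)
t=0.600: state=(2.050, 2.642)
t=0.800: state=(1.647, 2.614)
t=1.000: state=(1.337, 2.506)
t=1.200: state=(1.108, 2.348)
t=1.400: state=(0.942, 2.162)
t=1.600: state=(0.823, 1.967)
t=1.800: state=(0.741, 1.773)
t=2.000: state=(0.685, 1.590)
t=2.200: state=(0.651, 1.419)
t=2.400: state=(0.633, 1.265)
t=2.600: state=(0.630, 1.126)
t=2.670: state=(0.631, 1.081)
next step: t=2.680: state=(0.632, 1.074) — y has crossed 1.08
linear interpolation between t=2.670 (1.08067) and t=2.680 (1.07440) → t≈2.671

t = 2.671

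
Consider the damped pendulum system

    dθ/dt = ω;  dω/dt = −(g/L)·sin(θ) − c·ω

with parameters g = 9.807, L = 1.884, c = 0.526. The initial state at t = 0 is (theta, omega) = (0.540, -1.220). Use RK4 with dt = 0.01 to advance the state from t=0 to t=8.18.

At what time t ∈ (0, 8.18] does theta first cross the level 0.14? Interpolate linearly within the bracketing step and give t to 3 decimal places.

t = 0.283

t=0.000: state=(0.540, -1.220)
step 1 (dt=0.01): k1=(-1.220, -2.035), k2=(-1.230, -2.002), k3=(-1.230, -2.002), k4=(-1.240, -1.969); state += dt/6·(k1+2k2+2k3+k4)
t=0.010: state=(0.528, -1.240)
t=0.020: state=(0.515, -1.259)
t=0.030: state=(0.503, -1.278)
t=0.280: state=(0.145, -1.507)
next step: t=0.290: state=(0.129, -1.506) — theta has crossed 0.14
linear interpolation between t=0.280 (0.14452) and t=0.290 (0.12945) → t≈0.283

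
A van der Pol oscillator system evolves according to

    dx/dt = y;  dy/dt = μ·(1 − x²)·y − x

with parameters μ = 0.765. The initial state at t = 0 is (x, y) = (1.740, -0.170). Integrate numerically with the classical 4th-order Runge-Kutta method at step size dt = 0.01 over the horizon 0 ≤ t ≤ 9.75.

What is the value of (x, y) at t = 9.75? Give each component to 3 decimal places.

(x, y) = (-1.921, 0.460)

t=0.000: state=(1.740, -0.170)
step 1 (dt=0.01): k1=(-0.170, -1.476), k2=(-0.177, -1.464), k3=(-0.177, -1.464), k4=(-0.185, -1.453); state += dt/6·(k1+2k2+2k3+k4)
t=0.010: state=(1.738, -0.185)
t=0.020: state=(1.736, -0.199)
t=0.030: state=(1.734, -0.213)
continuing one RK4 step at a time; state shown every 50 steps (Δt=0.5):
t=0.500: state=(1.509, -0.702)
t=1.000: state=(1.055, -1.123)
t=1.500: state=(0.352, -1.737)
t=2.000: state=(-0.698, -2.370)
t=2.500: state=(-1.712, -1.328)
t=3.000: state=(-1.973, 0.103)
t=3.500: state=(-1.764, 0.650)
t=4.000: state=(-1.356, 0.985)
t=4.500: state=(-0.756, 1.456)
t=5.000: state=(0.152, 2.206)
t=5.500: state=(1.327, 2.140)
t=6.000: state=(1.969, 0.418)
t=6.500: state=(1.918, -0.462)
t=7.000: state=(1.590, -0.823)
t=7.500: state=(1.093, -1.190)
t=8.000: state=(0.358, -1.806)
t=8.500: state=(-0.733, -2.449)
t=9.000: state=(-1.760, -1.296)
t=9.500: state=(-2.000, 0.140)
t=9.750: state=(-1.921, 0.460)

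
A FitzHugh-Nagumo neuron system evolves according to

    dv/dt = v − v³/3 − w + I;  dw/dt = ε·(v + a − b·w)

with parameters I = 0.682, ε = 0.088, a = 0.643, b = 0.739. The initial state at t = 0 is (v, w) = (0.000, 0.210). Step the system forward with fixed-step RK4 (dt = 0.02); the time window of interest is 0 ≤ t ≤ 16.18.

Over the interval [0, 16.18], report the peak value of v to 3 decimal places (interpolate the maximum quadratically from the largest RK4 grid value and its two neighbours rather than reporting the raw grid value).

t=0.000: state=(0.000, 0.210)
step 1 (dt=0.02): k1=(0.472, 0.043), k2=(0.476, 0.043), k3=(0.476, 0.043), k4=(0.481, 0.044); state += dt/6·(k1+2k2+2k3+k4)
t=0.020: state=(0.010, 0.211)
t=0.040: state=(0.019, 0.212)
t=0.060: state=(0.029, 0.213)
continuing one RK4 step at a time; state shown every 50 steps (Δt=1):
t=1.000: state=(0.738, 0.279)
t=2.000: state=(1.608, 0.421)
t=3.000: state=(1.777, 0.597)
t=4.000: state=(1.727, 0.764)
t=5.000: state=(1.650, 0.914)
t=6.000: state=(1.568, 1.049)
t=7.000: state=(1.482, 1.167)
t=8.000: state=(1.391, 1.271)
t=9.000: state=(1.291, 1.360)
t=10.000: state=(1.180, 1.435)
t=11.000: state=(1.047, 1.494)
t=12.000: state=(0.876, 1.537)
t=13.000: state=(0.616, 1.559)
t=14.000: state=(0.106, 1.549)
t=15.000: state=(-1.069, 1.471)
t=16.000: state=(-1.907, 1.296)
t=16.180: state=(-1.934, 1.260)
largest grid value and its neighbours: v(2.940)=1.77709, v(2.960)=1.77710, v(2.980)=1.77703
parabola through these three points peaks at t≈2.951 with v≈1.77710

max v = 1.777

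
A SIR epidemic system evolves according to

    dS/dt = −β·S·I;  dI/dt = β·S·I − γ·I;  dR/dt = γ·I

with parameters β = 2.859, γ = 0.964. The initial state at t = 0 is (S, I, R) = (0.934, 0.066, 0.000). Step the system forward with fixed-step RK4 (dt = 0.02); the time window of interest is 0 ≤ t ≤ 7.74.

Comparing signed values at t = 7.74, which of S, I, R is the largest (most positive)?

largest component: R

t=0.000: state=(0.934, 0.066, 0.000)
step 1 (dt=0.02): k1=(-0.176, 0.113, 0.064), k2=(-0.179, 0.114, 0.065), k3=(-0.179, 0.114, 0.065), k4=(-0.182, 0.116, 0.066); state += dt/6·(k1+2k2+2k3+k4)
t=0.020: state=(0.930, 0.068, 0.001)
t=0.040: state=(0.927, 0.071, 0.003)
t=0.060: state=(0.923, 0.073, 0.004)
continuing one RK4 step at a time; state shown every 25 steps (Δt=0.5):
t=0.500: state=(0.808, 0.143, 0.049)
t=1.000: state=(0.613, 0.245, 0.142)
t=1.500: state=(0.408, 0.313, 0.279)
t=2.000: state=(0.260, 0.309, 0.432)
t=2.500: state=(0.173, 0.258, 0.569)
t=3.000: state=(0.125, 0.196, 0.679)
t=3.500: state=(0.098, 0.142, 0.760)
t=4.000: state=(0.083, 0.100, 0.818)
t=4.500: state=(0.073, 0.069, 0.858)
t=5.000: state=(0.068, 0.047, 0.885)
t=5.500: state=(0.064, 0.032, 0.904)
t=6.000: state=(0.062, 0.022, 0.917)
t=6.500: state=(0.060, 0.014, 0.925)
t=7.000: state=(0.059, 0.010, 0.931)
t=7.500: state=(0.058, 0.007, 0.935)
t=7.740: state=(0.058, 0.005, 0.937)
compare at T: S=0.058, I=0.005, R=0.937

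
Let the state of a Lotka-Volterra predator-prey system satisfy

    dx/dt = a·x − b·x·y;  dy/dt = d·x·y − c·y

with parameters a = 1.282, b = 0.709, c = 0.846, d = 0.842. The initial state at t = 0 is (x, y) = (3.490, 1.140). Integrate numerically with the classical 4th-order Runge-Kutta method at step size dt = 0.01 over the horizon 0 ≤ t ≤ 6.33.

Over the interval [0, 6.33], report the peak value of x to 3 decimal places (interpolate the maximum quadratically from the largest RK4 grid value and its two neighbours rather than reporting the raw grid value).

max x = 3.684

t=0.000: state=(3.490, 1.140)
step 1 (dt=0.01): k1=(1.653, 2.386), k2=(1.628, 2.419), k3=(1.627, 2.419), k4=(1.601, 2.452); state += dt/6·(k1+2k2+2k3+k4)
t=0.010: state=(3.506, 1.164)
t=0.020: state=(3.522, 1.189)
t=0.030: state=(3.537, 1.215)
continuing one RK4 step at a time; state shown every 25 steps (Δt=0.25):
t=0.250: state=(3.675, 1.980)
t=0.500: state=(3.180, 3.341)
t=0.750: state=(2.126, 4.748)
t=1.000: state=(1.175, 5.404)
t=1.250: state=(0.624, 5.251)
t=1.500: state=(0.355, 4.695)
t=1.750: state=(0.226, 4.033)
t=2.000: state=(0.161, 3.397)
t=2.250: state=(0.128, 2.833)
t=2.500: state=(0.111, 2.351)
t=2.750: state=(0.105, 1.947)
t=3.000: state=(0.106, 1.611)
t=3.250: state=(0.112, 1.334)
t=3.500: state=(0.125, 1.107)
t=3.750: state=(0.144, 0.921)
t=4.000: state=(0.170, 0.770)
t=4.250: state=(0.207, 0.649)
t=4.500: state=(0.257, 0.551)
t=4.750: state=(0.323, 0.474)
t=5.000: state=(0.411, 0.414)
t=5.250: state=(0.529, 0.370)
t=5.500: state=(0.684, 0.340)
t=5.750: state=(0.889, 0.324)
t=6.000: state=(1.157, 0.325)
t=6.250: state=(1.502, 0.348)
t=6.330: state=(1.631, 0.361)
largest grid value and its neighbours: x(0.200)=3.68358, x(0.210)=3.68409, x(0.220)=3.68353
parabola through these three points peaks at t≈0.210 with x≈3.68409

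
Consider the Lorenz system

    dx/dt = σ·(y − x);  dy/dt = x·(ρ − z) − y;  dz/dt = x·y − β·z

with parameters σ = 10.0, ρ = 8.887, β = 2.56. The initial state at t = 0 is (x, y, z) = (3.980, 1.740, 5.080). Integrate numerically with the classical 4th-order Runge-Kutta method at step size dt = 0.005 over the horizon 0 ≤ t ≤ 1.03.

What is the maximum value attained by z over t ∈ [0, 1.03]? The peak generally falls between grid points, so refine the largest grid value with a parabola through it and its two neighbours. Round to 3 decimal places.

t=0.000: state=(3.980, 1.740, 5.080)
step 1 (dt=0.005): k1=(-22.400, 13.412, -6.080), k2=(-21.505, 13.225, -6.007), k3=(-21.532, 13.233, -6.005), k4=(-20.662, 13.052, -5.934); state += dt/6·(k1+2k2+2k3+k4)
t=0.005: state=(3.872, 1.806, 5.050)
t=0.010: state=(3.773, 1.871, 5.021)
t=0.015: state=(3.682, 1.933, 4.992)
continuing one RK4 step at a time; state shown every 10 steps (Δt=0.05):
t=0.050: state=(3.230, 2.337, 4.810)
t=0.100: state=(2.990, 2.851, 4.607)
t=0.150: state=(3.041, 3.348, 4.490)
t=0.200: state=(3.270, 3.861, 4.484)
t=0.250: state=(3.617, 4.401, 4.613)
t=0.300: state=(4.044, 4.959, 4.902)
t=0.350: state=(4.521, 5.503, 5.368)
t=0.400: state=(5.012, 5.979, 6.013)
t=0.450: state=(5.471, 6.322, 6.811)
t=0.500: state=(5.844, 6.463, 7.700)
t=0.550: state=(6.074, 6.362, 8.579)
t=0.600: state=(6.123, 6.026, 9.330)
t=0.650: state=(5.980, 5.517, 9.853)
t=0.700: state=(5.674, 4.931, 10.100)
t=0.750: state=(5.259, 4.364, 10.077)
t=0.800: state=(4.801, 3.885, 9.837)
t=0.850: state=(4.360, 3.525, 9.448)
t=0.900: state=(3.977, 3.286, 8.975)
t=0.950: state=(3.674, 3.155, 8.472)
t=1.000: state=(3.459, 3.117, 7.976)
t=1.030: state=(3.372, 3.131, 7.694)
largest grid value and its neighbours: z(0.715)=10.11955, z(0.720)=10.12087, z(0.725)=10.11964
parabola through these three points peaks at t≈0.720 with z≈10.12087

max z = 10.121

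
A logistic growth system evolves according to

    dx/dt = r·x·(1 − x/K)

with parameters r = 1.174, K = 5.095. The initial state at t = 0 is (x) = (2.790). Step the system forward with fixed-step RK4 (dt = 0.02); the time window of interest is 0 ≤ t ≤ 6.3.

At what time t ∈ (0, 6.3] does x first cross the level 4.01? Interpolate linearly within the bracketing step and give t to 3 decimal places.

t=0.000: state=(2.790)
step 1 (dt=0.02): k1=(1.482), k2=(1.480), k3=(1.480), k4=(1.478); state += dt/6·(k1+2k2+2k3+k4)
t=0.020: state=(2.820)
t=0.040: state=(2.849)
t=0.060: state=(2.879)
continuing one RK4 step at a time; state shown every 25 steps (Δt=0.5):
t=0.500: state=(3.491)
t=0.940: state=(3.999)
next step: t=0.960: state=(4.019) — x has crossed 4.01
linear interpolation between t=0.940 (3.99912) and t=0.960 (4.01919) → t≈0.951

t = 0.951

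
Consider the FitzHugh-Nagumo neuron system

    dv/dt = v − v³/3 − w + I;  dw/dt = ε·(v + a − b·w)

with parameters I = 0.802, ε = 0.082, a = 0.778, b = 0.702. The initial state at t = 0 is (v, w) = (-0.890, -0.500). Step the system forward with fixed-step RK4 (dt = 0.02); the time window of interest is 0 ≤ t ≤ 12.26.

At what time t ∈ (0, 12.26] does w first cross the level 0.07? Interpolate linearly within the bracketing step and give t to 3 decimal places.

t=0.000: state=(-0.890, -0.500)
step 1 (dt=0.02): k1=(0.647, 0.020), k2=(0.648, 0.020), k3=(0.648, 0.020), k4=(0.649, 0.021); state += dt/6·(k1+2k2+2k3+k4)
t=0.020: state=(-0.877, -0.500)
t=0.040: state=(-0.864, -0.499)
t=0.060: state=(-0.851, -0.499)
continuing one RK4 step at a time; state shown every 25 steps (Δt=0.5):
t=0.500: state=(-0.537, -0.483)
t=1.000: state=(-0.048, -0.451)
t=1.500: state=(0.705, -0.394)
t=2.000: state=(1.567, -0.305)
t=2.500: state=(1.985, -0.191)
t=3.000: state=(2.061, -0.072)
t=3.500: state=(2.047, 0.045)
t=3.600: state=(2.041, 0.067)
next step: t=3.620: state=(2.040, 0.072) — w has crossed 0.07
linear interpolation between t=3.600 (0.06747) and t=3.620 (0.07201) → t≈3.611

t = 3.611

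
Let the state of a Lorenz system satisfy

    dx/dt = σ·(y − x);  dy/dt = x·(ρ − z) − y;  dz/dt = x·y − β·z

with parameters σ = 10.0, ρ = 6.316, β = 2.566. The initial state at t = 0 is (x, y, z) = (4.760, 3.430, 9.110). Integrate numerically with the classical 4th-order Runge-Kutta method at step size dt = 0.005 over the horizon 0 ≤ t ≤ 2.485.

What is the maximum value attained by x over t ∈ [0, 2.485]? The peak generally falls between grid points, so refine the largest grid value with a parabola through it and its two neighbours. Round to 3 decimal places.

max x = 4.769

t=0.000: state=(4.760, 3.430, 9.110)
step 1 (dt=0.005): k1=(-13.300, -16.729, -7.049), k2=(-13.386, -16.511, -7.316), k3=(-13.378, -16.508, -7.312), k4=(-13.457, -16.288, -7.572); state += dt/6·(k1+2k2+2k3+k4)
t=0.005: state=(4.693, 3.347, 9.073)
t=0.010: state=(4.625, 3.267, 9.034)
t=0.015: state=(4.557, 3.189, 8.993)
continuing one RK4 step at a time; state shown every 20 steps (Δt=0.1):
t=0.100: state=(3.423, 2.203, 8.031)
t=0.200: state=(2.438, 1.699, 6.697)
t=0.300: state=(1.915, 1.583, 5.486)
t=0.400: state=(1.727, 1.662, 4.499)
t=0.500: state=(1.756, 1.869, 3.749)
t=0.600: state=(1.940, 2.190, 3.230)
t=0.700: state=(2.253, 2.629, 2.945)
t=0.800: state=(2.687, 3.178, 2.913)
t=0.900: state=(3.225, 3.801, 3.170)
t=1.000: state=(3.816, 4.404, 3.740)
t=1.100: state=(4.357, 4.827, 4.579)
t=1.200: state=(4.705, 4.910, 5.515)
t=1.300: state=(4.745, 4.619, 6.273)
t=1.400: state=(4.480, 4.102, 6.634)
t=1.500: state=(4.045, 3.583, 6.571)
t=1.600: state=(3.605, 3.207, 6.218)
t=1.700: state=(3.272, 3.010, 5.743)
t=1.800: state=(3.084, 2.968, 5.274)
t=1.900: state=(3.035, 3.048, 4.887)
t=2.000: state=(3.101, 3.216, 4.626)
t=2.100: state=(3.255, 3.442, 4.512)
t=2.200: state=(3.464, 3.689, 4.549)
t=2.300: state=(3.691, 3.912, 4.724)
t=2.400: state=(3.892, 4.067, 4.996)
t=2.485: state=(4.013, 4.119, 5.257)
largest grid value and its neighbours: x(1.255)=4.76822, x(1.260)=4.76893, x(1.265)=4.76879
parabola through these three points peaks at t≈1.262 with x≈4.76898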